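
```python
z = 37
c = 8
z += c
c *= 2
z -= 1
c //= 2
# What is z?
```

Answer: 44

Derivation:
Trace (tracking z):
z = 37  # -> z = 37
c = 8  # -> c = 8
z += c  # -> z = 45
c *= 2  # -> c = 16
z -= 1  # -> z = 44
c //= 2  # -> c = 8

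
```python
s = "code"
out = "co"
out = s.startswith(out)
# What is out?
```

Answer: True

Derivation:
Trace (tracking out):
s = 'code'  # -> s = 'code'
out = 'co'  # -> out = 'co'
out = s.startswith(out)  # -> out = True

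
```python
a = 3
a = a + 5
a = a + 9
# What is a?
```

Answer: 17

Derivation:
Trace (tracking a):
a = 3  # -> a = 3
a = a + 5  # -> a = 8
a = a + 9  # -> a = 17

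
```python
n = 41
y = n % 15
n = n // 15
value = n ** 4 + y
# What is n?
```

Answer: 2

Derivation:
Trace (tracking n):
n = 41  # -> n = 41
y = n % 15  # -> y = 11
n = n // 15  # -> n = 2
value = n ** 4 + y  # -> value = 27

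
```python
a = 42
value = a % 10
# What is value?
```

Trace (tracking value):
a = 42  # -> a = 42
value = a % 10  # -> value = 2

Answer: 2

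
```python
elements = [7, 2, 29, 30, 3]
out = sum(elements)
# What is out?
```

Trace (tracking out):
elements = [7, 2, 29, 30, 3]  # -> elements = [7, 2, 29, 30, 3]
out = sum(elements)  # -> out = 71

Answer: 71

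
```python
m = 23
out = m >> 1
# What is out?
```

Answer: 11

Derivation:
Trace (tracking out):
m = 23  # -> m = 23
out = m >> 1  # -> out = 11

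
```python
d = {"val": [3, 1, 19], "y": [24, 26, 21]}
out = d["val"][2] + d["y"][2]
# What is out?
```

Answer: 40

Derivation:
Trace (tracking out):
d = {'val': [3, 1, 19], 'y': [24, 26, 21]}  # -> d = {'val': [3, 1, 19], 'y': [24, 26, 21]}
out = d['val'][2] + d['y'][2]  # -> out = 40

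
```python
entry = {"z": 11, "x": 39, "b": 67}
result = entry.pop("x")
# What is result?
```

Trace (tracking result):
entry = {'z': 11, 'x': 39, 'b': 67}  # -> entry = {'z': 11, 'x': 39, 'b': 67}
result = entry.pop('x')  # -> result = 39

Answer: 39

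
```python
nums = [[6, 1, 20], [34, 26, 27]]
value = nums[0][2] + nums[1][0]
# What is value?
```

Answer: 54

Derivation:
Trace (tracking value):
nums = [[6, 1, 20], [34, 26, 27]]  # -> nums = [[6, 1, 20], [34, 26, 27]]
value = nums[0][2] + nums[1][0]  # -> value = 54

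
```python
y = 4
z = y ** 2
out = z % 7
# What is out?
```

Trace (tracking out):
y = 4  # -> y = 4
z = y ** 2  # -> z = 16
out = z % 7  # -> out = 2

Answer: 2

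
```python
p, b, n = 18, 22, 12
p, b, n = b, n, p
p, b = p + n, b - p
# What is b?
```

Answer: -10

Derivation:
Trace (tracking b):
p, b, n = (18, 22, 12)  # -> p = 18, b = 22, n = 12
p, b, n = (b, n, p)  # -> p = 22, b = 12, n = 18
p, b = (p + n, b - p)  # -> p = 40, b = -10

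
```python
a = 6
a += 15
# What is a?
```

Trace (tracking a):
a = 6  # -> a = 6
a += 15  # -> a = 21

Answer: 21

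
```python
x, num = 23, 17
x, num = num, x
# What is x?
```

Answer: 17

Derivation:
Trace (tracking x):
x, num = (23, 17)  # -> x = 23, num = 17
x, num = (num, x)  # -> x = 17, num = 23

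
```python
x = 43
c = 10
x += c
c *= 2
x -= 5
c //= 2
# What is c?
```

Answer: 10

Derivation:
Trace (tracking c):
x = 43  # -> x = 43
c = 10  # -> c = 10
x += c  # -> x = 53
c *= 2  # -> c = 20
x -= 5  # -> x = 48
c //= 2  # -> c = 10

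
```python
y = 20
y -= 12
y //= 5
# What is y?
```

Answer: 1

Derivation:
Trace (tracking y):
y = 20  # -> y = 20
y -= 12  # -> y = 8
y //= 5  # -> y = 1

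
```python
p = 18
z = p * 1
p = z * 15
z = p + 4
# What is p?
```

Answer: 270

Derivation:
Trace (tracking p):
p = 18  # -> p = 18
z = p * 1  # -> z = 18
p = z * 15  # -> p = 270
z = p + 4  # -> z = 274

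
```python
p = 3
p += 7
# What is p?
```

Answer: 10

Derivation:
Trace (tracking p):
p = 3  # -> p = 3
p += 7  # -> p = 10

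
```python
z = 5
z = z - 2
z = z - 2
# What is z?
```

Trace (tracking z):
z = 5  # -> z = 5
z = z - 2  # -> z = 3
z = z - 2  # -> z = 1

Answer: 1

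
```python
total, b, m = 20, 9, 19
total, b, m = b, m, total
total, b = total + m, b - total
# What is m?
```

Trace (tracking m):
total, b, m = (20, 9, 19)  # -> total = 20, b = 9, m = 19
total, b, m = (b, m, total)  # -> total = 9, b = 19, m = 20
total, b = (total + m, b - total)  # -> total = 29, b = 10

Answer: 20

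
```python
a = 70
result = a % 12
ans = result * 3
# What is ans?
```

Trace (tracking ans):
a = 70  # -> a = 70
result = a % 12  # -> result = 10
ans = result * 3  # -> ans = 30

Answer: 30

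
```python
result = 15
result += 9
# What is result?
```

Trace (tracking result):
result = 15  # -> result = 15
result += 9  # -> result = 24

Answer: 24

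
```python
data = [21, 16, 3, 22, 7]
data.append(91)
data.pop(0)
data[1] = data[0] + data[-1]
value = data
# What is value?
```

Trace (tracking value):
data = [21, 16, 3, 22, 7]  # -> data = [21, 16, 3, 22, 7]
data.append(91)  # -> data = [21, 16, 3, 22, 7, 91]
data.pop(0)  # -> data = [16, 3, 22, 7, 91]
data[1] = data[0] + data[-1]  # -> data = [16, 107, 22, 7, 91]
value = data  # -> value = [16, 107, 22, 7, 91]

Answer: [16, 107, 22, 7, 91]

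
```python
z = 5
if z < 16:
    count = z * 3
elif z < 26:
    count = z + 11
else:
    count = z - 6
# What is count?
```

Answer: 15

Derivation:
Trace (tracking count):
z = 5  # -> z = 5
if z < 16:  # condition is True
    count = z * 3  # -> count = 15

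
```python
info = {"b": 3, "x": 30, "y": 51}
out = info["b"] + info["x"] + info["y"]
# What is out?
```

Answer: 84

Derivation:
Trace (tracking out):
info = {'b': 3, 'x': 30, 'y': 51}  # -> info = {'b': 3, 'x': 30, 'y': 51}
out = info['b'] + info['x'] + info['y']  # -> out = 84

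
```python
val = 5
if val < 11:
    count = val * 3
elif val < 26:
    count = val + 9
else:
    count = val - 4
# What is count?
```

Trace (tracking count):
val = 5  # -> val = 5
if val < 11:  # condition is True
    count = val * 3  # -> count = 15

Answer: 15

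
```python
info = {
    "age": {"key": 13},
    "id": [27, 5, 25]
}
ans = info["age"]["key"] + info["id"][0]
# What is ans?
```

Trace (tracking ans):
info = {'age': {'key': 13}, 'id': [27, 5, 25]}  # -> info = {'age': {'key': 13}, 'id': [27, 5, 25]}
ans = info['age']['key'] + info['id'][0]  # -> ans = 40

Answer: 40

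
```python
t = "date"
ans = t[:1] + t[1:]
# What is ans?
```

Answer: 'date'

Derivation:
Trace (tracking ans):
t = 'date'  # -> t = 'date'
ans = t[:1] + t[1:]  # -> ans = 'date'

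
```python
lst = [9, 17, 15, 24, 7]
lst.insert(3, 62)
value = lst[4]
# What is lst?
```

Answer: [9, 17, 15, 62, 24, 7]

Derivation:
Trace (tracking lst):
lst = [9, 17, 15, 24, 7]  # -> lst = [9, 17, 15, 24, 7]
lst.insert(3, 62)  # -> lst = [9, 17, 15, 62, 24, 7]
value = lst[4]  # -> value = 24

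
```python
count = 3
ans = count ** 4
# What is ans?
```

Trace (tracking ans):
count = 3  # -> count = 3
ans = count ** 4  # -> ans = 81

Answer: 81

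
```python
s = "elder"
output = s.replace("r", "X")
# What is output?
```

Answer: 'eldeX'

Derivation:
Trace (tracking output):
s = 'elder'  # -> s = 'elder'
output = s.replace('r', 'X')  # -> output = 'eldeX'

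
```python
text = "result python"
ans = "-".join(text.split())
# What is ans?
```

Trace (tracking ans):
text = 'result python'  # -> text = 'result python'
ans = '-'.join(text.split())  # -> ans = 'result-python'

Answer: 'result-python'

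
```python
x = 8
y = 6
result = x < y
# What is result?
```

Trace (tracking result):
x = 8  # -> x = 8
y = 6  # -> y = 6
result = x < y  # -> result = False

Answer: False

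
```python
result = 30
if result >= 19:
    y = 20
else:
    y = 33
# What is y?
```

Answer: 20

Derivation:
Trace (tracking y):
result = 30  # -> result = 30
if result >= 19:  # condition is True
    y = 20  # -> y = 20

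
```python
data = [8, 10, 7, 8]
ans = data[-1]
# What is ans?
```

Answer: 8

Derivation:
Trace (tracking ans):
data = [8, 10, 7, 8]  # -> data = [8, 10, 7, 8]
ans = data[-1]  # -> ans = 8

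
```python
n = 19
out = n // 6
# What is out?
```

Answer: 3

Derivation:
Trace (tracking out):
n = 19  # -> n = 19
out = n // 6  # -> out = 3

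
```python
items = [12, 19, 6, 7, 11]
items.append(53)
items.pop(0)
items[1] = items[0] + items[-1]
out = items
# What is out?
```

Trace (tracking out):
items = [12, 19, 6, 7, 11]  # -> items = [12, 19, 6, 7, 11]
items.append(53)  # -> items = [12, 19, 6, 7, 11, 53]
items.pop(0)  # -> items = [19, 6, 7, 11, 53]
items[1] = items[0] + items[-1]  # -> items = [19, 72, 7, 11, 53]
out = items  # -> out = [19, 72, 7, 11, 53]

Answer: [19, 72, 7, 11, 53]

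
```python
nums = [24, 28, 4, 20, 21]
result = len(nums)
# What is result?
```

Answer: 5

Derivation:
Trace (tracking result):
nums = [24, 28, 4, 20, 21]  # -> nums = [24, 28, 4, 20, 21]
result = len(nums)  # -> result = 5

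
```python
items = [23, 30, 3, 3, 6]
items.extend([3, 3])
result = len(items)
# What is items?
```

Trace (tracking items):
items = [23, 30, 3, 3, 6]  # -> items = [23, 30, 3, 3, 6]
items.extend([3, 3])  # -> items = [23, 30, 3, 3, 6, 3, 3]
result = len(items)  # -> result = 7

Answer: [23, 30, 3, 3, 6, 3, 3]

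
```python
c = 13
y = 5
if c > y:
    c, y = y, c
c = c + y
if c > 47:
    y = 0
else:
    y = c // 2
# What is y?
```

Trace (tracking y):
c = 13  # -> c = 13
y = 5  # -> y = 5
if c > y:  # condition is True
    c, y = (y, c)  # -> c = 5, y = 13
c = c + y  # -> c = 18
if c > 47:  # condition is False
else:
    y = c // 2  # -> y = 9

Answer: 9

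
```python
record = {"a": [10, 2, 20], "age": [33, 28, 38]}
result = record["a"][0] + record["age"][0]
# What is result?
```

Trace (tracking result):
record = {'a': [10, 2, 20], 'age': [33, 28, 38]}  # -> record = {'a': [10, 2, 20], 'age': [33, 28, 38]}
result = record['a'][0] + record['age'][0]  # -> result = 43

Answer: 43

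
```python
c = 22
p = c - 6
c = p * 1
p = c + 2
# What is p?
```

Trace (tracking p):
c = 22  # -> c = 22
p = c - 6  # -> p = 16
c = p * 1  # -> c = 16
p = c + 2  # -> p = 18

Answer: 18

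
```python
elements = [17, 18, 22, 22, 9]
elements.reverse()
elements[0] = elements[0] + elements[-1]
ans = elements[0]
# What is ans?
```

Trace (tracking ans):
elements = [17, 18, 22, 22, 9]  # -> elements = [17, 18, 22, 22, 9]
elements.reverse()  # -> elements = [9, 22, 22, 18, 17]
elements[0] = elements[0] + elements[-1]  # -> elements = [26, 22, 22, 18, 17]
ans = elements[0]  # -> ans = 26

Answer: 26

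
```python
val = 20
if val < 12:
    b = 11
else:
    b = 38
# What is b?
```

Trace (tracking b):
val = 20  # -> val = 20
if val < 12:  # condition is False
else:
    b = 38  # -> b = 38

Answer: 38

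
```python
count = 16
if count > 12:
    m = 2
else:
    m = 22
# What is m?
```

Trace (tracking m):
count = 16  # -> count = 16
if count > 12:  # condition is True
    m = 2  # -> m = 2

Answer: 2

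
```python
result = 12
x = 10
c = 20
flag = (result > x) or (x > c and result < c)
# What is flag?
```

Answer: True

Derivation:
Trace (tracking flag):
result = 12  # -> result = 12
x = 10  # -> x = 10
c = 20  # -> c = 20
flag = result > x or (x > c and result < c)  # -> flag = True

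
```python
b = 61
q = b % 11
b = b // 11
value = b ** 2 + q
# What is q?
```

Trace (tracking q):
b = 61  # -> b = 61
q = b % 11  # -> q = 6
b = b // 11  # -> b = 5
value = b ** 2 + q  # -> value = 31

Answer: 6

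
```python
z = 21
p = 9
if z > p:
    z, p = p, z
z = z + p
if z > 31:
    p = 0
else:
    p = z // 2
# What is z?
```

Answer: 30

Derivation:
Trace (tracking z):
z = 21  # -> z = 21
p = 9  # -> p = 9
if z > p:  # condition is True
    z, p = (p, z)  # -> z = 9, p = 21
z = z + p  # -> z = 30
if z > 31:  # condition is False
else:
    p = z // 2  # -> p = 15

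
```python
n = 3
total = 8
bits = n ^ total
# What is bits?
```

Answer: 11

Derivation:
Trace (tracking bits):
n = 3  # -> n = 3
total = 8  # -> total = 8
bits = n ^ total  # -> bits = 11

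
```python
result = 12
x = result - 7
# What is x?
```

Trace (tracking x):
result = 12  # -> result = 12
x = result - 7  # -> x = 5

Answer: 5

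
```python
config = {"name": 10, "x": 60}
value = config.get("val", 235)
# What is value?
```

Trace (tracking value):
config = {'name': 10, 'x': 60}  # -> config = {'name': 10, 'x': 60}
value = config.get('val', 235)  # -> value = 235

Answer: 235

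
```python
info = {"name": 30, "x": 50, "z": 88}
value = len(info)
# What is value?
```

Trace (tracking value):
info = {'name': 30, 'x': 50, 'z': 88}  # -> info = {'name': 30, 'x': 50, 'z': 88}
value = len(info)  # -> value = 3

Answer: 3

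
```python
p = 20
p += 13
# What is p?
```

Trace (tracking p):
p = 20  # -> p = 20
p += 13  # -> p = 33

Answer: 33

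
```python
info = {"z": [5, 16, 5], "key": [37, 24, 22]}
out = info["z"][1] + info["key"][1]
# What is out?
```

Answer: 40

Derivation:
Trace (tracking out):
info = {'z': [5, 16, 5], 'key': [37, 24, 22]}  # -> info = {'z': [5, 16, 5], 'key': [37, 24, 22]}
out = info['z'][1] + info['key'][1]  # -> out = 40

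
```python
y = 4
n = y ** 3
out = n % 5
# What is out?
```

Trace (tracking out):
y = 4  # -> y = 4
n = y ** 3  # -> n = 64
out = n % 5  # -> out = 4

Answer: 4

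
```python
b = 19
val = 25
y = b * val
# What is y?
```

Trace (tracking y):
b = 19  # -> b = 19
val = 25  # -> val = 25
y = b * val  # -> y = 475

Answer: 475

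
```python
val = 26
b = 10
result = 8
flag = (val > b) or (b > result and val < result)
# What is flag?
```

Answer: True

Derivation:
Trace (tracking flag):
val = 26  # -> val = 26
b = 10  # -> b = 10
result = 8  # -> result = 8
flag = val > b or (b > result and val < result)  # -> flag = True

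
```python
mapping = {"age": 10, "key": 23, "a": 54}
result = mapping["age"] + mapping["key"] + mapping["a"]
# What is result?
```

Answer: 87

Derivation:
Trace (tracking result):
mapping = {'age': 10, 'key': 23, 'a': 54}  # -> mapping = {'age': 10, 'key': 23, 'a': 54}
result = mapping['age'] + mapping['key'] + mapping['a']  # -> result = 87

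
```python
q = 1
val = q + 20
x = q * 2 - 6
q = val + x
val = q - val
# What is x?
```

Trace (tracking x):
q = 1  # -> q = 1
val = q + 20  # -> val = 21
x = q * 2 - 6  # -> x = -4
q = val + x  # -> q = 17
val = q - val  # -> val = -4

Answer: -4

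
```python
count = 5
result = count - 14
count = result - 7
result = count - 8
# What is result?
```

Answer: -24

Derivation:
Trace (tracking result):
count = 5  # -> count = 5
result = count - 14  # -> result = -9
count = result - 7  # -> count = -16
result = count - 8  # -> result = -24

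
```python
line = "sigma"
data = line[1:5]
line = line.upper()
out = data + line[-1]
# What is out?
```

Trace (tracking out):
line = 'sigma'  # -> line = 'sigma'
data = line[1:5]  # -> data = 'igma'
line = line.upper()  # -> line = 'SIGMA'
out = data + line[-1]  # -> out = 'igmaA'

Answer: 'igmaA'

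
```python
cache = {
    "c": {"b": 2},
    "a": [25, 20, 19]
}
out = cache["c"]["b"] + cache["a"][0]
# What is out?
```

Answer: 27

Derivation:
Trace (tracking out):
cache = {'c': {'b': 2}, 'a': [25, 20, 19]}  # -> cache = {'c': {'b': 2}, 'a': [25, 20, 19]}
out = cache['c']['b'] + cache['a'][0]  # -> out = 27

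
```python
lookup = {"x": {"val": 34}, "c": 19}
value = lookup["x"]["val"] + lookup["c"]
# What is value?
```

Trace (tracking value):
lookup = {'x': {'val': 34}, 'c': 19}  # -> lookup = {'x': {'val': 34}, 'c': 19}
value = lookup['x']['val'] + lookup['c']  # -> value = 53

Answer: 53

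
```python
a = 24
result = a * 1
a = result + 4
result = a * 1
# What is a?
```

Answer: 28

Derivation:
Trace (tracking a):
a = 24  # -> a = 24
result = a * 1  # -> result = 24
a = result + 4  # -> a = 28
result = a * 1  # -> result = 28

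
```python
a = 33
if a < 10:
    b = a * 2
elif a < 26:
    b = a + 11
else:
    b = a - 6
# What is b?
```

Answer: 27

Derivation:
Trace (tracking b):
a = 33  # -> a = 33
if a < 10:  # condition is False
elif a < 26:  # condition is False
else:
    b = a - 6  # -> b = 27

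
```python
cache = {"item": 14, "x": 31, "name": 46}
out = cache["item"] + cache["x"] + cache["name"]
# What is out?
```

Answer: 91

Derivation:
Trace (tracking out):
cache = {'item': 14, 'x': 31, 'name': 46}  # -> cache = {'item': 14, 'x': 31, 'name': 46}
out = cache['item'] + cache['x'] + cache['name']  # -> out = 91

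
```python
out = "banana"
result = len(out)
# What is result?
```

Trace (tracking result):
out = 'banana'  # -> out = 'banana'
result = len(out)  # -> result = 6

Answer: 6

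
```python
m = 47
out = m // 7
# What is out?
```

Trace (tracking out):
m = 47  # -> m = 47
out = m // 7  # -> out = 6

Answer: 6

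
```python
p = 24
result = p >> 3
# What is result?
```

Trace (tracking result):
p = 24  # -> p = 24
result = p >> 3  # -> result = 3

Answer: 3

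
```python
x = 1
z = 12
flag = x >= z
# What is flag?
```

Trace (tracking flag):
x = 1  # -> x = 1
z = 12  # -> z = 12
flag = x >= z  # -> flag = False

Answer: False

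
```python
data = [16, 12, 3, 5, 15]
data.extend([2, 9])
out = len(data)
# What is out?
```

Trace (tracking out):
data = [16, 12, 3, 5, 15]  # -> data = [16, 12, 3, 5, 15]
data.extend([2, 9])  # -> data = [16, 12, 3, 5, 15, 2, 9]
out = len(data)  # -> out = 7

Answer: 7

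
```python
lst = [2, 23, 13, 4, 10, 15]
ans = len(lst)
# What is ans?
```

Answer: 6

Derivation:
Trace (tracking ans):
lst = [2, 23, 13, 4, 10, 15]  # -> lst = [2, 23, 13, 4, 10, 15]
ans = len(lst)  # -> ans = 6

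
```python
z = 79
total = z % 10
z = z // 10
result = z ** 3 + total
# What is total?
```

Trace (tracking total):
z = 79  # -> z = 79
total = z % 10  # -> total = 9
z = z // 10  # -> z = 7
result = z ** 3 + total  # -> result = 352

Answer: 9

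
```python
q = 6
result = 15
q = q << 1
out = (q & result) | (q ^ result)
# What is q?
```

Answer: 12

Derivation:
Trace (tracking q):
q = 6  # -> q = 6
result = 15  # -> result = 15
q = q << 1  # -> q = 12
out = q & result | q ^ result  # -> out = 15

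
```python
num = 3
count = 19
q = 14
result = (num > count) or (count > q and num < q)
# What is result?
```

Answer: True

Derivation:
Trace (tracking result):
num = 3  # -> num = 3
count = 19  # -> count = 19
q = 14  # -> q = 14
result = num > count or (count > q and num < q)  # -> result = True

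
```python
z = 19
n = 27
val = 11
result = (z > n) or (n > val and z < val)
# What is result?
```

Answer: False

Derivation:
Trace (tracking result):
z = 19  # -> z = 19
n = 27  # -> n = 27
val = 11  # -> val = 11
result = z > n or (n > val and z < val)  # -> result = False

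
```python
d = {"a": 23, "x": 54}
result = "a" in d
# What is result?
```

Answer: True

Derivation:
Trace (tracking result):
d = {'a': 23, 'x': 54}  # -> d = {'a': 23, 'x': 54}
result = 'a' in d  # -> result = True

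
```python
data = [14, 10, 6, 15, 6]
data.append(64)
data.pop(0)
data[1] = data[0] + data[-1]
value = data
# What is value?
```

Trace (tracking value):
data = [14, 10, 6, 15, 6]  # -> data = [14, 10, 6, 15, 6]
data.append(64)  # -> data = [14, 10, 6, 15, 6, 64]
data.pop(0)  # -> data = [10, 6, 15, 6, 64]
data[1] = data[0] + data[-1]  # -> data = [10, 74, 15, 6, 64]
value = data  # -> value = [10, 74, 15, 6, 64]

Answer: [10, 74, 15, 6, 64]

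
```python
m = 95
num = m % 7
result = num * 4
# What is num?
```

Trace (tracking num):
m = 95  # -> m = 95
num = m % 7  # -> num = 4
result = num * 4  # -> result = 16

Answer: 4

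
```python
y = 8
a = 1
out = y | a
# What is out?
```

Trace (tracking out):
y = 8  # -> y = 8
a = 1  # -> a = 1
out = y | a  # -> out = 9

Answer: 9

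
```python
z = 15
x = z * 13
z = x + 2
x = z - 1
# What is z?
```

Answer: 197

Derivation:
Trace (tracking z):
z = 15  # -> z = 15
x = z * 13  # -> x = 195
z = x + 2  # -> z = 197
x = z - 1  # -> x = 196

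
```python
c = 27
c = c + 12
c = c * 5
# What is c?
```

Trace (tracking c):
c = 27  # -> c = 27
c = c + 12  # -> c = 39
c = c * 5  # -> c = 195

Answer: 195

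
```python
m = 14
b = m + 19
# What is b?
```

Trace (tracking b):
m = 14  # -> m = 14
b = m + 19  # -> b = 33

Answer: 33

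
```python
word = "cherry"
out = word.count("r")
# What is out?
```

Answer: 2

Derivation:
Trace (tracking out):
word = 'cherry'  # -> word = 'cherry'
out = word.count('r')  # -> out = 2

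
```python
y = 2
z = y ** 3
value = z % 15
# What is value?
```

Answer: 8

Derivation:
Trace (tracking value):
y = 2  # -> y = 2
z = y ** 3  # -> z = 8
value = z % 15  # -> value = 8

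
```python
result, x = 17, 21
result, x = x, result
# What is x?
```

Trace (tracking x):
result, x = (17, 21)  # -> result = 17, x = 21
result, x = (x, result)  # -> result = 21, x = 17

Answer: 17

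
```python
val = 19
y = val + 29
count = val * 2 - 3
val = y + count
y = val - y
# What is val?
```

Answer: 83

Derivation:
Trace (tracking val):
val = 19  # -> val = 19
y = val + 29  # -> y = 48
count = val * 2 - 3  # -> count = 35
val = y + count  # -> val = 83
y = val - y  # -> y = 35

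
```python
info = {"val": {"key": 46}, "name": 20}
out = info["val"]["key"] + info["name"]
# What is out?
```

Trace (tracking out):
info = {'val': {'key': 46}, 'name': 20}  # -> info = {'val': {'key': 46}, 'name': 20}
out = info['val']['key'] + info['name']  # -> out = 66

Answer: 66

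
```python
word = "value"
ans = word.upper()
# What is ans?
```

Trace (tracking ans):
word = 'value'  # -> word = 'value'
ans = word.upper()  # -> ans = 'VALUE'

Answer: 'VALUE'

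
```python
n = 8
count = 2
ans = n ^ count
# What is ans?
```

Trace (tracking ans):
n = 8  # -> n = 8
count = 2  # -> count = 2
ans = n ^ count  # -> ans = 10

Answer: 10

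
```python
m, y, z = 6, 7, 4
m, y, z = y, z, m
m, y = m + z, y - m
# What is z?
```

Answer: 6

Derivation:
Trace (tracking z):
m, y, z = (6, 7, 4)  # -> m = 6, y = 7, z = 4
m, y, z = (y, z, m)  # -> m = 7, y = 4, z = 6
m, y = (m + z, y - m)  # -> m = 13, y = -3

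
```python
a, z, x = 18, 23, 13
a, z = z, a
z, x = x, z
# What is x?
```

Trace (tracking x):
a, z, x = (18, 23, 13)  # -> a = 18, z = 23, x = 13
a, z = (z, a)  # -> a = 23, z = 18
z, x = (x, z)  # -> z = 13, x = 18

Answer: 18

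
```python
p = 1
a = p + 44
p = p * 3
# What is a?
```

Answer: 45

Derivation:
Trace (tracking a):
p = 1  # -> p = 1
a = p + 44  # -> a = 45
p = p * 3  # -> p = 3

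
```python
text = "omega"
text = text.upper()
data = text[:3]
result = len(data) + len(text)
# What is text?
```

Trace (tracking text):
text = 'omega'  # -> text = 'omega'
text = text.upper()  # -> text = 'OMEGA'
data = text[:3]  # -> data = 'OME'
result = len(data) + len(text)  # -> result = 8

Answer: 'OMEGA'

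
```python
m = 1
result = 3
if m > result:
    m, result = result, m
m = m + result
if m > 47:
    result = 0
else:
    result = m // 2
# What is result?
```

Answer: 2

Derivation:
Trace (tracking result):
m = 1  # -> m = 1
result = 3  # -> result = 3
if m > result:  # condition is False
m = m + result  # -> m = 4
if m > 47:  # condition is False
else:
    result = m // 2  # -> result = 2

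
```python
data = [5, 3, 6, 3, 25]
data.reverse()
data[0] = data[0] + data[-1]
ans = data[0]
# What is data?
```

Trace (tracking data):
data = [5, 3, 6, 3, 25]  # -> data = [5, 3, 6, 3, 25]
data.reverse()  # -> data = [25, 3, 6, 3, 5]
data[0] = data[0] + data[-1]  # -> data = [30, 3, 6, 3, 5]
ans = data[0]  # -> ans = 30

Answer: [30, 3, 6, 3, 5]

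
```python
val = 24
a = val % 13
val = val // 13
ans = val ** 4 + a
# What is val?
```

Trace (tracking val):
val = 24  # -> val = 24
a = val % 13  # -> a = 11
val = val // 13  # -> val = 1
ans = val ** 4 + a  # -> ans = 12

Answer: 1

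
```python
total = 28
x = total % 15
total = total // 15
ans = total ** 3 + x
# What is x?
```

Answer: 13

Derivation:
Trace (tracking x):
total = 28  # -> total = 28
x = total % 15  # -> x = 13
total = total // 15  # -> total = 1
ans = total ** 3 + x  # -> ans = 14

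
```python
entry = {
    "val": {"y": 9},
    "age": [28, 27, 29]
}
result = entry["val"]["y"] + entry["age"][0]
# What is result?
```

Answer: 37

Derivation:
Trace (tracking result):
entry = {'val': {'y': 9}, 'age': [28, 27, 29]}  # -> entry = {'val': {'y': 9}, 'age': [28, 27, 29]}
result = entry['val']['y'] + entry['age'][0]  # -> result = 37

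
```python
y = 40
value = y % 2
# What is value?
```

Answer: 0

Derivation:
Trace (tracking value):
y = 40  # -> y = 40
value = y % 2  # -> value = 0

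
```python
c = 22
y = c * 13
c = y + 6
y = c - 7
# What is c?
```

Answer: 292

Derivation:
Trace (tracking c):
c = 22  # -> c = 22
y = c * 13  # -> y = 286
c = y + 6  # -> c = 292
y = c - 7  # -> y = 285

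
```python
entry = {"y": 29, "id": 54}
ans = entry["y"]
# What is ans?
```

Answer: 29

Derivation:
Trace (tracking ans):
entry = {'y': 29, 'id': 54}  # -> entry = {'y': 29, 'id': 54}
ans = entry['y']  # -> ans = 29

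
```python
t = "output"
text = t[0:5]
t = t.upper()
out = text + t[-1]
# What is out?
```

Trace (tracking out):
t = 'output'  # -> t = 'output'
text = t[0:5]  # -> text = 'outpu'
t = t.upper()  # -> t = 'OUTPUT'
out = text + t[-1]  # -> out = 'outpuT'

Answer: 'outpuT'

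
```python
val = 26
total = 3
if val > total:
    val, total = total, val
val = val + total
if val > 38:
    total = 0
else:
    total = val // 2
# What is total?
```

Trace (tracking total):
val = 26  # -> val = 26
total = 3  # -> total = 3
if val > total:  # condition is True
    val, total = (total, val)  # -> val = 3, total = 26
val = val + total  # -> val = 29
if val > 38:  # condition is False
else:
    total = val // 2  # -> total = 14

Answer: 14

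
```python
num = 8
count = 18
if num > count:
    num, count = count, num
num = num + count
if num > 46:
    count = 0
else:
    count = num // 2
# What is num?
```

Trace (tracking num):
num = 8  # -> num = 8
count = 18  # -> count = 18
if num > count:  # condition is False
num = num + count  # -> num = 26
if num > 46:  # condition is False
else:
    count = num // 2  # -> count = 13

Answer: 26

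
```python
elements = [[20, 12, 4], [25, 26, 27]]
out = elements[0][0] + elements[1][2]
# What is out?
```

Answer: 47

Derivation:
Trace (tracking out):
elements = [[20, 12, 4], [25, 26, 27]]  # -> elements = [[20, 12, 4], [25, 26, 27]]
out = elements[0][0] + elements[1][2]  # -> out = 47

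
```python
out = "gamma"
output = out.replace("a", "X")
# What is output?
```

Trace (tracking output):
out = 'gamma'  # -> out = 'gamma'
output = out.replace('a', 'X')  # -> output = 'gXmmX'

Answer: 'gXmmX'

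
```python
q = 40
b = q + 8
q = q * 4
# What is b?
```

Trace (tracking b):
q = 40  # -> q = 40
b = q + 8  # -> b = 48
q = q * 4  # -> q = 160

Answer: 48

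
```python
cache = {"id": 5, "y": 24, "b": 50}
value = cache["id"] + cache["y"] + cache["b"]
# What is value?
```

Trace (tracking value):
cache = {'id': 5, 'y': 24, 'b': 50}  # -> cache = {'id': 5, 'y': 24, 'b': 50}
value = cache['id'] + cache['y'] + cache['b']  # -> value = 79

Answer: 79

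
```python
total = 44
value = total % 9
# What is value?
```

Answer: 8

Derivation:
Trace (tracking value):
total = 44  # -> total = 44
value = total % 9  # -> value = 8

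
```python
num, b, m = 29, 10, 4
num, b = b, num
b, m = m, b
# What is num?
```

Answer: 10

Derivation:
Trace (tracking num):
num, b, m = (29, 10, 4)  # -> num = 29, b = 10, m = 4
num, b = (b, num)  # -> num = 10, b = 29
b, m = (m, b)  # -> b = 4, m = 29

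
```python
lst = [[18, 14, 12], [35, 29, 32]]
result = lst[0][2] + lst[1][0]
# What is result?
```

Answer: 47

Derivation:
Trace (tracking result):
lst = [[18, 14, 12], [35, 29, 32]]  # -> lst = [[18, 14, 12], [35, 29, 32]]
result = lst[0][2] + lst[1][0]  # -> result = 47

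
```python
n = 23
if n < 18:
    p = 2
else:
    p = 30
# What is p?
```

Trace (tracking p):
n = 23  # -> n = 23
if n < 18:  # condition is False
else:
    p = 30  # -> p = 30

Answer: 30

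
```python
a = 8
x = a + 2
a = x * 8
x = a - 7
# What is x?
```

Trace (tracking x):
a = 8  # -> a = 8
x = a + 2  # -> x = 10
a = x * 8  # -> a = 80
x = a - 7  # -> x = 73

Answer: 73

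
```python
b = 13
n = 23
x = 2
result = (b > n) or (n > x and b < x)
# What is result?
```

Answer: False

Derivation:
Trace (tracking result):
b = 13  # -> b = 13
n = 23  # -> n = 23
x = 2  # -> x = 2
result = b > n or (n > x and b < x)  # -> result = False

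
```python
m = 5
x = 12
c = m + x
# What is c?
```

Trace (tracking c):
m = 5  # -> m = 5
x = 12  # -> x = 12
c = m + x  # -> c = 17

Answer: 17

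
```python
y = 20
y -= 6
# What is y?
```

Answer: 14

Derivation:
Trace (tracking y):
y = 20  # -> y = 20
y -= 6  # -> y = 14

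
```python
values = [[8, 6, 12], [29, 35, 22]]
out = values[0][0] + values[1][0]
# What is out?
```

Trace (tracking out):
values = [[8, 6, 12], [29, 35, 22]]  # -> values = [[8, 6, 12], [29, 35, 22]]
out = values[0][0] + values[1][0]  # -> out = 37

Answer: 37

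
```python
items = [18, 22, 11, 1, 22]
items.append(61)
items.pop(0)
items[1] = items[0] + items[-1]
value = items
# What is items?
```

Answer: [22, 83, 1, 22, 61]

Derivation:
Trace (tracking items):
items = [18, 22, 11, 1, 22]  # -> items = [18, 22, 11, 1, 22]
items.append(61)  # -> items = [18, 22, 11, 1, 22, 61]
items.pop(0)  # -> items = [22, 11, 1, 22, 61]
items[1] = items[0] + items[-1]  # -> items = [22, 83, 1, 22, 61]
value = items  # -> value = [22, 83, 1, 22, 61]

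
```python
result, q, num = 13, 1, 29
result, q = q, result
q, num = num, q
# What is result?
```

Trace (tracking result):
result, q, num = (13, 1, 29)  # -> result = 13, q = 1, num = 29
result, q = (q, result)  # -> result = 1, q = 13
q, num = (num, q)  # -> q = 29, num = 13

Answer: 1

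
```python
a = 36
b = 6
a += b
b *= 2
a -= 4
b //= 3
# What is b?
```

Trace (tracking b):
a = 36  # -> a = 36
b = 6  # -> b = 6
a += b  # -> a = 42
b *= 2  # -> b = 12
a -= 4  # -> a = 38
b //= 3  # -> b = 4

Answer: 4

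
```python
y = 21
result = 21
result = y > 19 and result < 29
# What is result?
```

Trace (tracking result):
y = 21  # -> y = 21
result = 21  # -> result = 21
result = y > 19 and result < 29  # -> result = True

Answer: True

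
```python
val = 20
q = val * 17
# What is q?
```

Trace (tracking q):
val = 20  # -> val = 20
q = val * 17  # -> q = 340

Answer: 340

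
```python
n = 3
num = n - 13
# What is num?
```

Trace (tracking num):
n = 3  # -> n = 3
num = n - 13  # -> num = -10

Answer: -10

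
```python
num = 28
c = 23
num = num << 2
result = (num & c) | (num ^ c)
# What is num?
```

Trace (tracking num):
num = 28  # -> num = 28
c = 23  # -> c = 23
num = num << 2  # -> num = 112
result = num & c | num ^ c  # -> result = 119

Answer: 112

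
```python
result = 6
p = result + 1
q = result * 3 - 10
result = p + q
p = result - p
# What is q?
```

Trace (tracking q):
result = 6  # -> result = 6
p = result + 1  # -> p = 7
q = result * 3 - 10  # -> q = 8
result = p + q  # -> result = 15
p = result - p  # -> p = 8

Answer: 8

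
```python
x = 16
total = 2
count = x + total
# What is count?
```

Trace (tracking count):
x = 16  # -> x = 16
total = 2  # -> total = 2
count = x + total  # -> count = 18

Answer: 18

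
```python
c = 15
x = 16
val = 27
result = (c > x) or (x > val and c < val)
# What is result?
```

Trace (tracking result):
c = 15  # -> c = 15
x = 16  # -> x = 16
val = 27  # -> val = 27
result = c > x or (x > val and c < val)  # -> result = False

Answer: False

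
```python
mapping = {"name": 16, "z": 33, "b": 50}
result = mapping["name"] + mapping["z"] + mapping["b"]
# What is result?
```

Answer: 99

Derivation:
Trace (tracking result):
mapping = {'name': 16, 'z': 33, 'b': 50}  # -> mapping = {'name': 16, 'z': 33, 'b': 50}
result = mapping['name'] + mapping['z'] + mapping['b']  # -> result = 99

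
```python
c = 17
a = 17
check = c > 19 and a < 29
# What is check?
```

Answer: False

Derivation:
Trace (tracking check):
c = 17  # -> c = 17
a = 17  # -> a = 17
check = c > 19 and a < 29  # -> check = False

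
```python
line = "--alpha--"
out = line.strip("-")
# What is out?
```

Answer: 'alpha'

Derivation:
Trace (tracking out):
line = '--alpha--'  # -> line = '--alpha--'
out = line.strip('-')  # -> out = 'alpha'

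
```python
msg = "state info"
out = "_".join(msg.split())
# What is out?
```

Trace (tracking out):
msg = 'state info'  # -> msg = 'state info'
out = '_'.join(msg.split())  # -> out = 'state_info'

Answer: 'state_info'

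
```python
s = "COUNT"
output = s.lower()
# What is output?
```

Answer: 'count'

Derivation:
Trace (tracking output):
s = 'COUNT'  # -> s = 'COUNT'
output = s.lower()  # -> output = 'count'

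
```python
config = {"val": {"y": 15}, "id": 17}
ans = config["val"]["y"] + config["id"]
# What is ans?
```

Answer: 32

Derivation:
Trace (tracking ans):
config = {'val': {'y': 15}, 'id': 17}  # -> config = {'val': {'y': 15}, 'id': 17}
ans = config['val']['y'] + config['id']  # -> ans = 32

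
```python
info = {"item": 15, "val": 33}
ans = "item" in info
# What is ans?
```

Answer: True

Derivation:
Trace (tracking ans):
info = {'item': 15, 'val': 33}  # -> info = {'item': 15, 'val': 33}
ans = 'item' in info  # -> ans = True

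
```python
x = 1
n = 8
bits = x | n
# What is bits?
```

Answer: 9

Derivation:
Trace (tracking bits):
x = 1  # -> x = 1
n = 8  # -> n = 8
bits = x | n  # -> bits = 9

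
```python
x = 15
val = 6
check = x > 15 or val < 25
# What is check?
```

Answer: True

Derivation:
Trace (tracking check):
x = 15  # -> x = 15
val = 6  # -> val = 6
check = x > 15 or val < 25  # -> check = True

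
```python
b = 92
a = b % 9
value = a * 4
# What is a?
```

Trace (tracking a):
b = 92  # -> b = 92
a = b % 9  # -> a = 2
value = a * 4  # -> value = 8

Answer: 2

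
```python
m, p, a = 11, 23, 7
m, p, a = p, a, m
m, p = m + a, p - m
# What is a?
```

Answer: 11

Derivation:
Trace (tracking a):
m, p, a = (11, 23, 7)  # -> m = 11, p = 23, a = 7
m, p, a = (p, a, m)  # -> m = 23, p = 7, a = 11
m, p = (m + a, p - m)  # -> m = 34, p = -16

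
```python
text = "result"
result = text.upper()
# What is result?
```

Answer: 'RESULT'

Derivation:
Trace (tracking result):
text = 'result'  # -> text = 'result'
result = text.upper()  # -> result = 'RESULT'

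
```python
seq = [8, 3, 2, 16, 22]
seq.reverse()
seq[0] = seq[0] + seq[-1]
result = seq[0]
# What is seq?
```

Trace (tracking seq):
seq = [8, 3, 2, 16, 22]  # -> seq = [8, 3, 2, 16, 22]
seq.reverse()  # -> seq = [22, 16, 2, 3, 8]
seq[0] = seq[0] + seq[-1]  # -> seq = [30, 16, 2, 3, 8]
result = seq[0]  # -> result = 30

Answer: [30, 16, 2, 3, 8]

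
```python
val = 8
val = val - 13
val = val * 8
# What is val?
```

Answer: -40

Derivation:
Trace (tracking val):
val = 8  # -> val = 8
val = val - 13  # -> val = -5
val = val * 8  # -> val = -40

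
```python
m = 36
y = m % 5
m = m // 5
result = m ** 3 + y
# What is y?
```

Answer: 1

Derivation:
Trace (tracking y):
m = 36  # -> m = 36
y = m % 5  # -> y = 1
m = m // 5  # -> m = 7
result = m ** 3 + y  # -> result = 344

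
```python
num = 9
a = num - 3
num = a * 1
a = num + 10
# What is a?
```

Trace (tracking a):
num = 9  # -> num = 9
a = num - 3  # -> a = 6
num = a * 1  # -> num = 6
a = num + 10  # -> a = 16

Answer: 16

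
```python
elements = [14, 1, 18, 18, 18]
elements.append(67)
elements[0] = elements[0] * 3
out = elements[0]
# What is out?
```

Trace (tracking out):
elements = [14, 1, 18, 18, 18]  # -> elements = [14, 1, 18, 18, 18]
elements.append(67)  # -> elements = [14, 1, 18, 18, 18, 67]
elements[0] = elements[0] * 3  # -> elements = [42, 1, 18, 18, 18, 67]
out = elements[0]  # -> out = 42

Answer: 42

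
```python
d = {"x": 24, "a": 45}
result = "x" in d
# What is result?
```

Answer: True

Derivation:
Trace (tracking result):
d = {'x': 24, 'a': 45}  # -> d = {'x': 24, 'a': 45}
result = 'x' in d  # -> result = True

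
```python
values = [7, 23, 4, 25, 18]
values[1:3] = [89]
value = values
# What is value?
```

Answer: [7, 89, 25, 18]

Derivation:
Trace (tracking value):
values = [7, 23, 4, 25, 18]  # -> values = [7, 23, 4, 25, 18]
values[1:3] = [89]  # -> values = [7, 89, 25, 18]
value = values  # -> value = [7, 89, 25, 18]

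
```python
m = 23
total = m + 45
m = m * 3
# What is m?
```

Trace (tracking m):
m = 23  # -> m = 23
total = m + 45  # -> total = 68
m = m * 3  # -> m = 69

Answer: 69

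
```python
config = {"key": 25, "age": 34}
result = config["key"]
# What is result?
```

Trace (tracking result):
config = {'key': 25, 'age': 34}  # -> config = {'key': 25, 'age': 34}
result = config['key']  # -> result = 25

Answer: 25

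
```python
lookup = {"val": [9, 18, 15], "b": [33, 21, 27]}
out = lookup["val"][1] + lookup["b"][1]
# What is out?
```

Answer: 39

Derivation:
Trace (tracking out):
lookup = {'val': [9, 18, 15], 'b': [33, 21, 27]}  # -> lookup = {'val': [9, 18, 15], 'b': [33, 21, 27]}
out = lookup['val'][1] + lookup['b'][1]  # -> out = 39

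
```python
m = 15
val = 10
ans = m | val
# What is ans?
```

Trace (tracking ans):
m = 15  # -> m = 15
val = 10  # -> val = 10
ans = m | val  # -> ans = 15

Answer: 15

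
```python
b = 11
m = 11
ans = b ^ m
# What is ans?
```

Answer: 0

Derivation:
Trace (tracking ans):
b = 11  # -> b = 11
m = 11  # -> m = 11
ans = b ^ m  # -> ans = 0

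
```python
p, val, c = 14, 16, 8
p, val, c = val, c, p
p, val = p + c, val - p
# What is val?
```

Trace (tracking val):
p, val, c = (14, 16, 8)  # -> p = 14, val = 16, c = 8
p, val, c = (val, c, p)  # -> p = 16, val = 8, c = 14
p, val = (p + c, val - p)  # -> p = 30, val = -8

Answer: -8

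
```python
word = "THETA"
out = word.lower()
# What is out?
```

Trace (tracking out):
word = 'THETA'  # -> word = 'THETA'
out = word.lower()  # -> out = 'theta'

Answer: 'theta'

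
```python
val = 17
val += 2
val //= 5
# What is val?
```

Answer: 3

Derivation:
Trace (tracking val):
val = 17  # -> val = 17
val += 2  # -> val = 19
val //= 5  # -> val = 3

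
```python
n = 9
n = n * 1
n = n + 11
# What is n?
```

Answer: 20

Derivation:
Trace (tracking n):
n = 9  # -> n = 9
n = n * 1  # -> n = 9
n = n + 11  # -> n = 20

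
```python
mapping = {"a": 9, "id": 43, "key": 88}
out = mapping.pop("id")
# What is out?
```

Answer: 43

Derivation:
Trace (tracking out):
mapping = {'a': 9, 'id': 43, 'key': 88}  # -> mapping = {'a': 9, 'id': 43, 'key': 88}
out = mapping.pop('id')  # -> out = 43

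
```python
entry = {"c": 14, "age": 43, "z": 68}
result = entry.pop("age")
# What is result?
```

Trace (tracking result):
entry = {'c': 14, 'age': 43, 'z': 68}  # -> entry = {'c': 14, 'age': 43, 'z': 68}
result = entry.pop('age')  # -> result = 43

Answer: 43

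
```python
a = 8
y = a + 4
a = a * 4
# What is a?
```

Trace (tracking a):
a = 8  # -> a = 8
y = a + 4  # -> y = 12
a = a * 4  # -> a = 32

Answer: 32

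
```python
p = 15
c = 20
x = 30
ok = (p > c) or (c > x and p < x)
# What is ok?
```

Answer: False

Derivation:
Trace (tracking ok):
p = 15  # -> p = 15
c = 20  # -> c = 20
x = 30  # -> x = 30
ok = p > c or (c > x and p < x)  # -> ok = False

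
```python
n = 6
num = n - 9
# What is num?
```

Answer: -3

Derivation:
Trace (tracking num):
n = 6  # -> n = 6
num = n - 9  # -> num = -3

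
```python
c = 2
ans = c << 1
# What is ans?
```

Trace (tracking ans):
c = 2  # -> c = 2
ans = c << 1  # -> ans = 4

Answer: 4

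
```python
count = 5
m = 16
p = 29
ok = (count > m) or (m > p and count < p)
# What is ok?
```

Trace (tracking ok):
count = 5  # -> count = 5
m = 16  # -> m = 16
p = 29  # -> p = 29
ok = count > m or (m > p and count < p)  # -> ok = False

Answer: False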